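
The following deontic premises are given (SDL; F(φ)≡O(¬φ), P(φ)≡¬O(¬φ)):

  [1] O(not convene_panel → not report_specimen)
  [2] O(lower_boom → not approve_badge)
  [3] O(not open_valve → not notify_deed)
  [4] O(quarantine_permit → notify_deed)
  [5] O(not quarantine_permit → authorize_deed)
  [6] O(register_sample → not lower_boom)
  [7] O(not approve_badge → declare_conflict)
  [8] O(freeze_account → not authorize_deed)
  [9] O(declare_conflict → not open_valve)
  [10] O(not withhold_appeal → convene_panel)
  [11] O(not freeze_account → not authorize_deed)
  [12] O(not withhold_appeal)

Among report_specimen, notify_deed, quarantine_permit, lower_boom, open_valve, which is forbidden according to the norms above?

lower_boom

Premises 8 and 11 are O(freeze_account → not authorize_deed) and O(not freeze_account → not authorize_deed); every ideal world satisfies freeze_account or not freeze_account, so in either case not authorize_deed holds — hence O(not authorize_deed).
Premise 5, O(not quarantine_permit → authorize_deed), contraposes to O(not authorize_deed → quarantine_permit); with O(not authorize_deed) we get O(quarantine_permit).
From O(quarantine_permit) and premise 4, O(quarantine_permit → notify_deed), we obtain O(notify_deed).
Premise 3, O(not open_valve → not notify_deed), contraposes to O(notify_deed → open_valve); with O(notify_deed) we get O(open_valve).
Premise 9, O(declare_conflict → not open_valve), contraposes to O(open_valve → not declare_conflict); with O(open_valve) we get O(not declare_conflict).
The contrapositive of premise 7 (O(not approve_badge → declare_conflict)) is O(not declare_conflict → approve_badge), and O(not declare_conflict) is already established, so O(approve_badge).
The contrapositive of premise 2 (O(lower_boom → not approve_badge)) is O(approve_badge → not lower_boom), and O(approve_badge) is already established, so O(not lower_boom).
So O(not lower_boom) holds, i.e. lower_boom is forbidden. None of the other listed options is forbidden under the premises.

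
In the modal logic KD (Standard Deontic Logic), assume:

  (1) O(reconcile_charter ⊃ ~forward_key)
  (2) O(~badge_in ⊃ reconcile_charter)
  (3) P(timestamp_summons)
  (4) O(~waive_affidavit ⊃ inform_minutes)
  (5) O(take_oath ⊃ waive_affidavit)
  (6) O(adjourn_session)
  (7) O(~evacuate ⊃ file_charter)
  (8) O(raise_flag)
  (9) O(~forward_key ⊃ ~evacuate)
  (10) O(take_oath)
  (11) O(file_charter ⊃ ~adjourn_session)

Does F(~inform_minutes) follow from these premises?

No

Premise 4 is O(~waive_affidavit ⊃ inform_minutes), but O(~waive_affidavit) is not derivable from the premises, so it does not yield O(inform_minutes).
No other premise forces O(inform_minutes). An ideal world satisfying every premise can still have ~inform_minutes true, so F(~inform_minutes) is not derivable.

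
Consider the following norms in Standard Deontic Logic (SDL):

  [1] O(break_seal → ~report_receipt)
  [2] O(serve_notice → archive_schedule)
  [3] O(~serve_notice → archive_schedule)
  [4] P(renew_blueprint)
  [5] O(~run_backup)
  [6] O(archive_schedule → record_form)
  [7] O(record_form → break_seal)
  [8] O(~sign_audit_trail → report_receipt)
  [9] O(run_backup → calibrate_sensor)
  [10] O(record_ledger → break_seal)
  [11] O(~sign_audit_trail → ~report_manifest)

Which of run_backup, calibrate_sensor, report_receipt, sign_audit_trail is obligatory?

sign_audit_trail

By case analysis on ~serve_notice: premise 3 gives O(~serve_notice → archive_schedule) and premise 2 gives O(serve_notice → archive_schedule), so O(archive_schedule) either way.
From O(archive_schedule) and premise 6, O(archive_schedule → record_form), we obtain O(record_form).
Applying K to premise 7 (O(record_form → break_seal)) and O(record_form) yields O(break_seal).
From O(break_seal) and premise 1, O(break_seal → ~report_receipt), we obtain O(~report_receipt).
Premise 8 is O(~sign_audit_trail → report_receipt); contrapositively O(~report_receipt → sign_audit_trail). Since O(~report_receipt) holds, K gives O(sign_audit_trail).
So O(sign_audit_trail) holds — sign_audit_trail is obligatory. None of the other listed options is made obligatory by any chain of premises.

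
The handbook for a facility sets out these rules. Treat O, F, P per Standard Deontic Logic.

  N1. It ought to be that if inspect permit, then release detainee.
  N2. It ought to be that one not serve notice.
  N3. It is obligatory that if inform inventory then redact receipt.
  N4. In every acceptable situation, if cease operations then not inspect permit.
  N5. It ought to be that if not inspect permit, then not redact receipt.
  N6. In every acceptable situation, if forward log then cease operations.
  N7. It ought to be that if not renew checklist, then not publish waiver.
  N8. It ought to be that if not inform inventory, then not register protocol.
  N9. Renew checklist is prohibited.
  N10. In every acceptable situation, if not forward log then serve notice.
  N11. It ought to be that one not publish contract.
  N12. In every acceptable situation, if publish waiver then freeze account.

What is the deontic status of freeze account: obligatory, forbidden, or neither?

Neither

Premise 12 is O(publish_waiver → freeze_account), but O(publish_waiver) is not derivable from the premises, so it does not yield O(freeze_account).
No premise or chain of K-axiom applications forces O(freeze_account), and none forces O(¬freeze_account). So freeze_account is neither obligatory nor forbidden under these norms.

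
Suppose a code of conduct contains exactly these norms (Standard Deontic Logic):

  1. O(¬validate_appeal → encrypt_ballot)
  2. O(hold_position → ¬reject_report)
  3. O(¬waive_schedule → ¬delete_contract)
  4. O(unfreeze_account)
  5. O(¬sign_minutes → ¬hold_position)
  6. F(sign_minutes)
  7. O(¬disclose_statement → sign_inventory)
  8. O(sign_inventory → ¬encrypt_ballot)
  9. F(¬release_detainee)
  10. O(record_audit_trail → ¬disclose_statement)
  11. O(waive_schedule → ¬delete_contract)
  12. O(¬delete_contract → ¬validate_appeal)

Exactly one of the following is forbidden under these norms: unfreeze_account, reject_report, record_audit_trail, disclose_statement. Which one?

record_audit_trail

Premises 3 and 11 cover both cases: O(¬waive_schedule → ¬delete_contract) and O(waive_schedule → ¬delete_contract). Since ¬waive_schedule ∨ waive_schedule is a tautology, O(¬delete_contract) follows.
Premise 12 is O(¬delete_contract → ¬validate_appeal); since O(¬delete_contract), deontic closure gives O(¬validate_appeal).
From O(¬validate_appeal) and premise 1, O(¬validate_appeal → encrypt_ballot), we obtain O(encrypt_ballot).
Premise 8, O(sign_inventory → ¬encrypt_ballot), contraposes to O(encrypt_ballot → ¬sign_inventory); with O(encrypt_ballot) we get O(¬sign_inventory).
The contrapositive of premise 7 (O(¬disclose_statement → sign_inventory)) is O(¬sign_inventory → disclose_statement), and O(¬sign_inventory) is already established, so O(disclose_statement).
The contrapositive of premise 10 (O(record_audit_trail → ¬disclose_statement)) is O(disclose_statement → ¬record_audit_trail), and O(disclose_statement) is already established, so O(¬record_audit_trail).
So O(¬record_audit_trail) holds, i.e. record_audit_trail is forbidden. None of the other listed options is forbidden under the premises.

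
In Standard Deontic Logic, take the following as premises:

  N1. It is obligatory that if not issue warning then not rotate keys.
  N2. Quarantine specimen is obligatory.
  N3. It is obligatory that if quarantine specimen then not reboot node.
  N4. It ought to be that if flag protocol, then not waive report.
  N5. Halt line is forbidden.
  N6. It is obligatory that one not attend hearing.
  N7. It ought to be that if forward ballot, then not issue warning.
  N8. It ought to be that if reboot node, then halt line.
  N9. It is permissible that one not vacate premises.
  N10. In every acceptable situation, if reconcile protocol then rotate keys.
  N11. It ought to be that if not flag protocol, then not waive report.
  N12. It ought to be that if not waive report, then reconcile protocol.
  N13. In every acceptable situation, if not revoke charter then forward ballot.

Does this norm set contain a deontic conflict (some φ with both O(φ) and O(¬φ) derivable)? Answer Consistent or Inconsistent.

Premise 8 is O(reboot_node → halt_line), but O(reboot_node) is not derivable from the premises, so it does not yield O(halt_line).
So O(halt_line) is not derivable, and the apparent clash with O(¬halt_line) does not arise.
A world satisfying every obligation exists (e.g. attend_hearing=false, flag_protocol=false, forward_ballot=false, halt_line=false, issue_warning=true, quarantine_specimen=true, reboot_node=false, reconcile_protocol=true, revoke_charter=true, rotate_keys=true, vacate_premises=false, waive_report=false); no atom is both obligatory and forbidden, so the set is consistent.

Consistent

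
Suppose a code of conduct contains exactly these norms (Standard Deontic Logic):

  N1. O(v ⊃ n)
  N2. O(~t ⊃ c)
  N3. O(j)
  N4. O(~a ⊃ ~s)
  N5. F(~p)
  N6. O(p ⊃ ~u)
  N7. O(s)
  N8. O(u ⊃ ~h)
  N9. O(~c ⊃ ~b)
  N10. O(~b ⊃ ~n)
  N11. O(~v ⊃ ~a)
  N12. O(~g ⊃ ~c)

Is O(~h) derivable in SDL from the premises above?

No

Premise 8 is O(u ⊃ ~h), but O(u) is not derivable from the premises, so it does not yield O(~h).
No other premise forces O(~h). An ideal world satisfying every premise can still have ~h false, so O(~h) is not derivable.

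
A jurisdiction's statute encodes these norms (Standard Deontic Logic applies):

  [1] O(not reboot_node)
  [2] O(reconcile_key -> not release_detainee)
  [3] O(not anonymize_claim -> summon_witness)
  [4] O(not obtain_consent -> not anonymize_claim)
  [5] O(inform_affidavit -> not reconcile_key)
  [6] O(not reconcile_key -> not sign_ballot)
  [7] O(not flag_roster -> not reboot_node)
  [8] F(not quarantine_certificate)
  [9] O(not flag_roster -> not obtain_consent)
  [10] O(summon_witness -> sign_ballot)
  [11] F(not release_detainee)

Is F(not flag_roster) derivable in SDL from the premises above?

F(not release_detainee) at premise 11 means O(release_detainee).
Premise 2, O(reconcile_key -> not release_detainee), contraposes to O(release_detainee -> not reconcile_key); with O(release_detainee) we get O(not reconcile_key).
From O(not reconcile_key) and premise 6, O(not reconcile_key -> not sign_ballot), we obtain O(not sign_ballot).
The contrapositive of premise 10 (O(summon_witness -> sign_ballot)) is O(not sign_ballot -> not summon_witness), and O(not sign_ballot) is already established, so O(not summon_witness).
Premise 3, O(not anonymize_claim -> summon_witness), contraposes to O(not summon_witness -> anonymize_claim); with O(not summon_witness) we get O(anonymize_claim).
Premise 4, O(not obtain_consent -> not anonymize_claim), contraposes to O(anonymize_claim -> obtain_consent); with O(anonymize_claim) we get O(obtain_consent).
Premise 9 is O(not flag_roster -> not obtain_consent); contrapositively O(obtain_consent -> flag_roster). Since O(obtain_consent) holds, K gives O(flag_roster).
Premises 1, 5, 7, 8 do not contribute to this derivation.
So O(flag_roster) holds, i.e. F(not flag_roster). The claim follows.

Yes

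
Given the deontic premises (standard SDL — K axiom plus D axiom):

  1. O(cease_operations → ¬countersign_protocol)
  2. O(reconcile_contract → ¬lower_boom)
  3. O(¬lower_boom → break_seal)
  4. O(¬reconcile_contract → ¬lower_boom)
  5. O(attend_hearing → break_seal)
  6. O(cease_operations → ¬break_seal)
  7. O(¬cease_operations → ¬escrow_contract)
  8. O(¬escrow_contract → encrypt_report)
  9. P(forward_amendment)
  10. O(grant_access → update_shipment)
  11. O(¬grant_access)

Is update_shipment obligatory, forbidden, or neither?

Neither

Premise 10 is O(grant_access → update_shipment), but O(grant_access) is not derivable from the premises, so it does not yield O(update_shipment).
No premise or chain of K-axiom applications forces O(update_shipment), and none forces O(¬update_shipment). So update_shipment is neither obligatory nor forbidden under these norms.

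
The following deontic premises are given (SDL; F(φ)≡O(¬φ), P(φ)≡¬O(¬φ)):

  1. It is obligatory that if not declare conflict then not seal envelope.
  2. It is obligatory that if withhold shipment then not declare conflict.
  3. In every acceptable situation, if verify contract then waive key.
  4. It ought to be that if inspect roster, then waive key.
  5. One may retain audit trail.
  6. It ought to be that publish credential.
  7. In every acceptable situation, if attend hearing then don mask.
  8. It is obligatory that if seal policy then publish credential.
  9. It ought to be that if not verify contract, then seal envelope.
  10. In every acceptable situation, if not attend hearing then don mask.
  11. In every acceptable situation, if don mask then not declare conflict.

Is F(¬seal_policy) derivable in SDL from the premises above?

No

Premise 8 is O(seal_policy → publish_credential); even if O(publish_credential) held, inferring O(seal_policy) would be affirming the consequent — invalid.
No other premise forces O(seal_policy). An ideal world satisfying every premise can still have ¬seal_policy true, so F(¬seal_policy) is not derivable.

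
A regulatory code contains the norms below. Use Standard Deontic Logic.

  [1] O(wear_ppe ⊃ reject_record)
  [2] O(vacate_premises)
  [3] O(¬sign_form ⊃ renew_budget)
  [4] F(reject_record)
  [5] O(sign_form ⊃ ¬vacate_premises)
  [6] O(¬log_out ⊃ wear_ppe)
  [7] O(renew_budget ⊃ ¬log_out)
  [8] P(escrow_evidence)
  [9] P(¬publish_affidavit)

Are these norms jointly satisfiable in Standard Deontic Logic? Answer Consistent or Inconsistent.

Premise 2 gives O(vacate_premises).
Premise 5, O(sign_form ⊃ ¬vacate_premises), contraposes to O(vacate_premises ⊃ ¬sign_form); with O(vacate_premises) we get O(¬sign_form).
Applying K to premise 3 (O(¬sign_form ⊃ renew_budget)) and O(¬sign_form) yields O(renew_budget).
With premise 7, O(renew_budget ⊃ ¬log_out), the K-axiom yields O(¬log_out).
Premise 6 is O(¬log_out ⊃ wear_ppe); since O(¬log_out), deontic closure gives O(wear_ppe).
Premise 1 is O(wear_ppe ⊃ reject_record); since O(wear_ppe), deontic closure gives O(reject_record).
Yet premise 4 is F(reject_record), i.e. O(¬reject_record).
We now have both O(reject_record) and O(¬reject_record) — reject_record is simultaneously obligatory and forbidden, violating the D-axiom.

Inconsistent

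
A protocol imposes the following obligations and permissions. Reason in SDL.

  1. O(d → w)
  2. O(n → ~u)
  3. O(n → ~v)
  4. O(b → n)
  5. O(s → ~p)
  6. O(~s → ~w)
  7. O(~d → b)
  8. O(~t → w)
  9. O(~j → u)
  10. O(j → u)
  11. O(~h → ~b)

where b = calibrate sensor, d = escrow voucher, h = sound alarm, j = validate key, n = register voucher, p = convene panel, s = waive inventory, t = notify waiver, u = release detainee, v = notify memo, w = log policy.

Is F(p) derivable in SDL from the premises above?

Premises 9 and 10 cover both cases: O(~j → u) and O(j → u). Since ~j ∨ j is a tautology, O(u) follows.
The contrapositive of premise 2 (O(n → ~u)) is O(u → ~n), and O(u) is already established, so O(~n).
The contrapositive of premise 4 (O(b → n)) is O(~n → ~b), and O(~n) is already established, so O(~b).
Premise 7 is O(~d → b); contrapositively O(~b → d). Since O(~b) holds, K gives O(d).
Applying K to premise 1 (O(d → w)) and O(d) yields O(w).
Premise 6, O(~s → ~w), contraposes to O(w → s); with O(w) we get O(s).
From O(s) and premise 5, O(s → ~p), we obtain O(~p).
Premises 3, 8, 11 do not contribute to this derivation.
So O(~p) holds, i.e. F(p). The claim follows.

Yes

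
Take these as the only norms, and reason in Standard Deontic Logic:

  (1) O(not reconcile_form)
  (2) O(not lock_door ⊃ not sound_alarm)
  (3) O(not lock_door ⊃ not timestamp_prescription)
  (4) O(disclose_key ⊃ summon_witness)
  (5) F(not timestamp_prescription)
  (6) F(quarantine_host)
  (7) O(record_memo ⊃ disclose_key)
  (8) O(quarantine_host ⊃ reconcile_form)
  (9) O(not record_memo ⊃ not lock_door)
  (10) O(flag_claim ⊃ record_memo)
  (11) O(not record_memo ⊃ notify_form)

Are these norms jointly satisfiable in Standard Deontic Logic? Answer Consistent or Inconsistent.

Consistent

Premise 8 is O(quarantine_host ⊃ reconcile_form), but O(quarantine_host) is not derivable from the premises, so it does not yield O(reconcile_form).
So O(reconcile_form) is not derivable, and the apparent clash with O(not reconcile_form) does not arise.
A world satisfying every obligation exists (e.g. disclose_key=true, flag_claim=false, lock_door=true, notify_form=false, quarantine_host=false, reconcile_form=false, record_memo=true, sound_alarm=false, summon_witness=true, timestamp_prescription=true); no atom is both obligatory and forbidden, so the set is consistent.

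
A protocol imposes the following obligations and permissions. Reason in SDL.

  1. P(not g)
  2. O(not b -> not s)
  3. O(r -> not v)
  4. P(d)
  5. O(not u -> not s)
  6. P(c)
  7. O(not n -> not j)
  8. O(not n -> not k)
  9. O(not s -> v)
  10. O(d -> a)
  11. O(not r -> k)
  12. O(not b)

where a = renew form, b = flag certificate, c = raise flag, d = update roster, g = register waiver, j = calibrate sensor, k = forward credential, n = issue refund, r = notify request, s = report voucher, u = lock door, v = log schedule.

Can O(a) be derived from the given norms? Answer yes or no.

Premise 10 is O(d -> a), but O(d) is not derivable from the premises (the permission P(d) asserts only not O(not d), not O(d)), so it does not yield O(a).
No other premise forces O(a). An ideal world satisfying every premise can still have a false, so O(a) is not derivable.

No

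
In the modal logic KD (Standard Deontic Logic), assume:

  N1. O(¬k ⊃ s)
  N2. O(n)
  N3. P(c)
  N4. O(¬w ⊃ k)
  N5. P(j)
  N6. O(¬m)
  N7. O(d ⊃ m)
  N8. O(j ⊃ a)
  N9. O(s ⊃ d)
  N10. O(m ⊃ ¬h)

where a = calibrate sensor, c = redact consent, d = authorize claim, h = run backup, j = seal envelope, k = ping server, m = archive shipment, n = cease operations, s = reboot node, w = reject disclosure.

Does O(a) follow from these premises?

No

Premise 8 is O(j ⊃ a), but O(j) is not derivable from the premises (the permission P(j) asserts only ¬O(¬j), not O(j)), so it does not yield O(a).
No other premise forces O(a). An ideal world satisfying every premise can still have a false, so O(a) is not derivable.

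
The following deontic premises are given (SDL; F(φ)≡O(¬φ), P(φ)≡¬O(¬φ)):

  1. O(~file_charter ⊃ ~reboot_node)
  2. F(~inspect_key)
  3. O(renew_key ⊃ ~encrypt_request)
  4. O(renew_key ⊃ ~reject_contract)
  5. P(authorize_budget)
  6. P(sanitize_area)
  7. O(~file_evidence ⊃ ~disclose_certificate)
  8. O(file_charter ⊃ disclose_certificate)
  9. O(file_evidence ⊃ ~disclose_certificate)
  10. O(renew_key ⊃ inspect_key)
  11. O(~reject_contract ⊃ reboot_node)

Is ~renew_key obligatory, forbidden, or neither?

Obligatory

By case analysis on file_evidence: premise 9 gives O(file_evidence ⊃ ~disclose_certificate) and premise 7 gives O(~file_evidence ⊃ ~disclose_certificate), so O(~disclose_certificate) either way.
Premise 8 is O(file_charter ⊃ disclose_certificate); contrapositively O(~disclose_certificate ⊃ ~file_charter). Since O(~disclose_certificate) holds, K gives O(~file_charter).
With premise 1, O(~file_charter ⊃ ~reboot_node), the K-axiom yields O(~reboot_node).
Premise 11, O(~reject_contract ⊃ reboot_node), contraposes to O(~reboot_node ⊃ reject_contract); with O(~reboot_node) we get O(reject_contract).
Premise 4 is O(renew_key ⊃ ~reject_contract); contrapositively O(reject_contract ⊃ ~renew_key). Since O(reject_contract) holds, K gives O(~renew_key).
Premises 2, 3, 5, 6, 10 do not contribute to this derivation.
Hence ~renew_key is obligatory.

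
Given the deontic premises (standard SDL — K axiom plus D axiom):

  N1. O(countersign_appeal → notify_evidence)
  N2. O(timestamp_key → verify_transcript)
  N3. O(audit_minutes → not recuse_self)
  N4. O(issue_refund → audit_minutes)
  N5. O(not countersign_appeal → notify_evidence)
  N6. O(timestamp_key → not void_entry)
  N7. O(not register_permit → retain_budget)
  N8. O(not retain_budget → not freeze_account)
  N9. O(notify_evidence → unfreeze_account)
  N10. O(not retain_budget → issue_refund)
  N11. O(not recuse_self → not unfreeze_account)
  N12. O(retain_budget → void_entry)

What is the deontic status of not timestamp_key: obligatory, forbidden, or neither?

Obligatory

Premises 5 and 1 are O(not countersign_appeal → notify_evidence) and O(countersign_appeal → notify_evidence); every ideal world satisfies not countersign_appeal or countersign_appeal, so in either case notify_evidence holds — hence O(notify_evidence).
With premise 9, O(notify_evidence → unfreeze_account), the K-axiom yields O(unfreeze_account).
The contrapositive of premise 11 (O(not recuse_self → not unfreeze_account)) is O(unfreeze_account → recuse_self), and O(unfreeze_account) is already established, so O(recuse_self).
Premise 3 is O(audit_minutes → not recuse_self); contrapositively O(recuse_self → not audit_minutes). Since O(recuse_self) holds, K gives O(not audit_minutes).
The contrapositive of premise 4 (O(issue_refund → audit_minutes)) is O(not audit_minutes → not issue_refund), and O(not audit_minutes) is already established, so O(not issue_refund).
The contrapositive of premise 10 (O(not retain_budget → issue_refund)) is O(not issue_refund → retain_budget), and O(not issue_refund) is already established, so O(retain_budget).
Applying K to premise 12 (O(retain_budget → void_entry)) and O(retain_budget) yields O(void_entry).
The contrapositive of premise 6 (O(timestamp_key → not void_entry)) is O(void_entry → not timestamp_key), and O(void_entry) is already established, so O(not timestamp_key).
Premises 2, 7, 8 do not contribute to this derivation.
Hence not timestamp_key is obligatory.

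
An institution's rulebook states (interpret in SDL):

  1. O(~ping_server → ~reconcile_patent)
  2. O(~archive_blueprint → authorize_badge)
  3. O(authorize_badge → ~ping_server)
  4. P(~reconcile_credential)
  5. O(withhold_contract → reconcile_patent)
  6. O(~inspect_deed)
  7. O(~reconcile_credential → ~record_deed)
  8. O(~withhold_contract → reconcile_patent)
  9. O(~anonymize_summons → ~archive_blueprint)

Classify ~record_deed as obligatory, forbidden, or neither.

Premise 7 is O(~reconcile_credential → ~record_deed), but O(~reconcile_credential) is not derivable from the premises (the permission P(~reconcile_credential) asserts only ~O(reconcile_credential), not O(~reconcile_credential)), so it does not yield O(~record_deed).
No premise or chain of K-axiom applications forces O(~record_deed), and none forces O(record_deed). So ~record_deed is neither obligatory nor forbidden under these norms.

Neither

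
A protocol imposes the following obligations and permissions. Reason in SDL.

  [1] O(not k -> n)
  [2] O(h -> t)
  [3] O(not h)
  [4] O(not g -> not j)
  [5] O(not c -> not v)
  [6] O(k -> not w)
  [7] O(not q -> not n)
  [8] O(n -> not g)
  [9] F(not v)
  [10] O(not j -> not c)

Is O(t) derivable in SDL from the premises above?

No

Premise 2 is O(h -> t), but O(h) is not derivable from the premises, so it does not yield O(t).
No other premise forces O(t). An ideal world satisfying every premise can still have t false, so O(t) is not derivable.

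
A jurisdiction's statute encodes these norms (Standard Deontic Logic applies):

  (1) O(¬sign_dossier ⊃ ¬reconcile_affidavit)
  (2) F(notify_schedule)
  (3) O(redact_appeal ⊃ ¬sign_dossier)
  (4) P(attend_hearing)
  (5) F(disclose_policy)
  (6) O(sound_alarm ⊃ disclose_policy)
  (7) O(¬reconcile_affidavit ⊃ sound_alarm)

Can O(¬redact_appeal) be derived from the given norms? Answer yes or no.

Yes

Premise 5, F(disclose_policy), is equivalent to O(¬disclose_policy).
Premise 6, O(sound_alarm ⊃ disclose_policy), contraposes to O(¬disclose_policy ⊃ ¬sound_alarm); with O(¬disclose_policy) we get O(¬sound_alarm).
Premise 7, O(¬reconcile_affidavit ⊃ sound_alarm), contraposes to O(¬sound_alarm ⊃ reconcile_affidavit); with O(¬sound_alarm) we get O(reconcile_affidavit).
The contrapositive of premise 1 (O(¬sign_dossier ⊃ ¬reconcile_affidavit)) is O(reconcile_affidavit ⊃ sign_dossier), and O(reconcile_affidavit) is already established, so O(sign_dossier).
The contrapositive of premise 3 (O(redact_appeal ⊃ ¬sign_dossier)) is O(sign_dossier ⊃ ¬redact_appeal), and O(sign_dossier) is already established, so O(¬redact_appeal).
Premises 2, 4 do not contribute to this derivation.
So O(¬redact_appeal) follows.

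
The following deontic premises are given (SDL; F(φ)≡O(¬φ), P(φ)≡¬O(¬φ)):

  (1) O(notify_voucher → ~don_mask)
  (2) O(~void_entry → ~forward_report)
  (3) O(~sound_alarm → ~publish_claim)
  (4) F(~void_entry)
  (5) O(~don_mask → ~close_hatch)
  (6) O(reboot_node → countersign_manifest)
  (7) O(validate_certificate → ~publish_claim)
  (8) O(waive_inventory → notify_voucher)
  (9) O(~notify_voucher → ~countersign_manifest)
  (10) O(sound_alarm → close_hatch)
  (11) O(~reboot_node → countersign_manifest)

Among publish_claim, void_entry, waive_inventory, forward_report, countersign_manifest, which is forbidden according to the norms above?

publish_claim

By case analysis on ~reboot_node: premise 11 gives O(~reboot_node → countersign_manifest) and premise 6 gives O(reboot_node → countersign_manifest), so O(countersign_manifest) either way.
The contrapositive of premise 9 (O(~notify_voucher → ~countersign_manifest)) is O(countersign_manifest → notify_voucher), and O(countersign_manifest) is already established, so O(notify_voucher).
From O(notify_voucher) and premise 1, O(notify_voucher → ~don_mask), we obtain O(~don_mask).
From O(~don_mask) and premise 5, O(~don_mask → ~close_hatch), we obtain O(~close_hatch).
Premise 10 is O(sound_alarm → close_hatch); contrapositively O(~close_hatch → ~sound_alarm). Since O(~close_hatch) holds, K gives O(~sound_alarm).
Applying K to premise 3 (O(~sound_alarm → ~publish_claim)) and O(~sound_alarm) yields O(~publish_claim).
So O(~publish_claim) holds, i.e. publish_claim is forbidden. None of the other listed options is forbidden under the premises.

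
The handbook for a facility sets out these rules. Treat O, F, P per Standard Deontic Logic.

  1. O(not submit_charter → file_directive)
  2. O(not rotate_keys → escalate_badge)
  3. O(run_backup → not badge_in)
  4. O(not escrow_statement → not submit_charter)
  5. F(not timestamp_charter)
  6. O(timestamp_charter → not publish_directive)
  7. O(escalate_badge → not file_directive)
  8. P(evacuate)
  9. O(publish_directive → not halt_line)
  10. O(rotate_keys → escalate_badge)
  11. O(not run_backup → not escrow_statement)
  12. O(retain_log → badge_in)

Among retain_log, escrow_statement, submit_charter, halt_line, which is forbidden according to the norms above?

retain_log

Premises 10 and 2 cover both cases: O(rotate_keys → escalate_badge) and O(not rotate_keys → escalate_badge). Since rotate_keys ∨ not rotate_keys is a tautology, O(escalate_badge) follows.
From O(escalate_badge) and premise 7, O(escalate_badge → not file_directive), we obtain O(not file_directive).
The contrapositive of premise 1 (O(not submit_charter → file_directive)) is O(not file_directive → submit_charter), and O(not file_directive) is already established, so O(submit_charter).
Premise 4 is O(not escrow_statement → not submit_charter); contrapositively O(submit_charter → escrow_statement). Since O(submit_charter) holds, K gives O(escrow_statement).
Premise 11, O(not run_backup → not escrow_statement), contraposes to O(escrow_statement → run_backup); with O(escrow_statement) we get O(run_backup).
Premise 3 is O(run_backup → not badge_in); since O(run_backup), deontic closure gives O(not badge_in).
Premise 12 is O(retain_log → badge_in); contrapositively O(not badge_in → not retain_log). Since O(not badge_in) holds, K gives O(not retain_log).
So O(not retain_log) holds, i.e. retain_log is forbidden. None of the other listed options is forbidden under the premises.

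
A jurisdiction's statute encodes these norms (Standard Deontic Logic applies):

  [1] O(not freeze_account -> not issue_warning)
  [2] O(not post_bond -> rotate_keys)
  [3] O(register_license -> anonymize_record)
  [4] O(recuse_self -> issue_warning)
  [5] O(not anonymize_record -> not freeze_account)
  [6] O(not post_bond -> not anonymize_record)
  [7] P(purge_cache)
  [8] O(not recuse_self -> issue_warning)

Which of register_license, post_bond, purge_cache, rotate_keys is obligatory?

post_bond

Premises 8 and 4 cover both cases: O(not recuse_self -> issue_warning) and O(recuse_self -> issue_warning). Since not recuse_self ∨ recuse_self is a tautology, O(issue_warning) follows.
The contrapositive of premise 1 (O(not freeze_account -> not issue_warning)) is O(issue_warning -> freeze_account), and O(issue_warning) is already established, so O(freeze_account).
Premise 5, O(not anonymize_record -> not freeze_account), contraposes to O(freeze_account -> anonymize_record); with O(freeze_account) we get O(anonymize_record).
Premise 6, O(not post_bond -> not anonymize_record), contraposes to O(anonymize_record -> post_bond); with O(anonymize_record) we get O(post_bond).
So O(post_bond) holds — post_bond is obligatory. None of the other listed options is made obligatory by any chain of premises.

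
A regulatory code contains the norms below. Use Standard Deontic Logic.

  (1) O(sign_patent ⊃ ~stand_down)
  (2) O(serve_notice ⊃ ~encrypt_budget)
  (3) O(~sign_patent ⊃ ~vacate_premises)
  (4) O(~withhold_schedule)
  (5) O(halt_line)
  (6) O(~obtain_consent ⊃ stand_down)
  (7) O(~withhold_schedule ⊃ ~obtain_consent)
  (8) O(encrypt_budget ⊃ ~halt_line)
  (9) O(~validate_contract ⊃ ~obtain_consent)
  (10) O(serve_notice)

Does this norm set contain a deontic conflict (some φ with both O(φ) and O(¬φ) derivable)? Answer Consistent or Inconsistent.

Consistent

Premise 8 is O(encrypt_budget ⊃ ~halt_line), but O(encrypt_budget) is not derivable from the premises, so it does not yield O(~halt_line).
So O(~halt_line) is not derivable, and the apparent clash with O(halt_line) does not arise.
A world satisfying every obligation exists (e.g. encrypt_budget=false, halt_line=true, obtain_consent=false, serve_notice=true, sign_patent=false, stand_down=true, vacate_premises=false, validate_contract=false, withhold_schedule=false); no atom is both obligatory and forbidden, so the set is consistent.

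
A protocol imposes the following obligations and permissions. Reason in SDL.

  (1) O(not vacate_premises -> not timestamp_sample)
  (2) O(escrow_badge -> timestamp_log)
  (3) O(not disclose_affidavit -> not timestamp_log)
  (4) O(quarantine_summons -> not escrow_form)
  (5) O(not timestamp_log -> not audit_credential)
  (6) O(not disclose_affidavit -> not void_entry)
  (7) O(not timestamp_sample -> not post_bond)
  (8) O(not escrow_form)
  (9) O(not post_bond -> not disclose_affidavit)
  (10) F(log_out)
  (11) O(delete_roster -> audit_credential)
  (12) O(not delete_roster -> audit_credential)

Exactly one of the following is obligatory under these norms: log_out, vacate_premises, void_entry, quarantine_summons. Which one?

Premises 12 and 11 are O(not delete_roster -> audit_credential) and O(delete_roster -> audit_credential); every ideal world satisfies not delete_roster or delete_roster, so in either case audit_credential holds — hence O(audit_credential).
Premise 5, O(not timestamp_log -> not audit_credential), contraposes to O(audit_credential -> timestamp_log); with O(audit_credential) we get O(timestamp_log).
Premise 3 is O(not disclose_affidavit -> not timestamp_log); contrapositively O(timestamp_log -> disclose_affidavit). Since O(timestamp_log) holds, K gives O(disclose_affidavit).
The contrapositive of premise 9 (O(not post_bond -> not disclose_affidavit)) is O(disclose_affidavit -> post_bond), and O(disclose_affidavit) is already established, so O(post_bond).
Premise 7, O(not timestamp_sample -> not post_bond), contraposes to O(post_bond -> timestamp_sample); with O(post_bond) we get O(timestamp_sample).
The contrapositive of premise 1 (O(not vacate_premises -> not timestamp_sample)) is O(timestamp_sample -> vacate_premises), and O(timestamp_sample) is already established, so O(vacate_premises).
So O(vacate_premises) holds — vacate_premises is obligatory. None of the other listed options is made obligatory by any chain of premises.

vacate_premises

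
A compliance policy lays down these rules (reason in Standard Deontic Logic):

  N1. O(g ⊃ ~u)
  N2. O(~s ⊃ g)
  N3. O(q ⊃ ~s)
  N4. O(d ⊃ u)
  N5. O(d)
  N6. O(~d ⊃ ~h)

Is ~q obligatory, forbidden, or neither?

Premise 5 states O(d) outright.
Applying K to premise 4 (O(d ⊃ u)) and O(d) yields O(u).
The contrapositive of premise 1 (O(g ⊃ ~u)) is O(u ⊃ ~g), and O(u) is already established, so O(~g).
The contrapositive of premise 2 (O(~s ⊃ g)) is O(~g ⊃ s), and O(~g) is already established, so O(s).
Premise 3 is O(q ⊃ ~s); contrapositively O(s ⊃ ~q). Since O(s) holds, K gives O(~q).
Premise 6 does not contribute to this derivation.
Hence ~q is obligatory.

Obligatory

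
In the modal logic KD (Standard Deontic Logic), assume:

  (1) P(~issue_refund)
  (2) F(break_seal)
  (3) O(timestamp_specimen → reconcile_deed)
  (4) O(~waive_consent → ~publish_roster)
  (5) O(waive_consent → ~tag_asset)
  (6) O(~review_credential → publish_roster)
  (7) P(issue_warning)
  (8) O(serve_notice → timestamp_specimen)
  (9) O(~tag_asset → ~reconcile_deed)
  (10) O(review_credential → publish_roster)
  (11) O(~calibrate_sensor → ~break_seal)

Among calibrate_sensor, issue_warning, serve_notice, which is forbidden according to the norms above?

Premises 10 and 6 are O(review_credential → publish_roster) and O(~review_credential → publish_roster); every ideal world satisfies review_credential or ~review_credential, so in either case publish_roster holds — hence O(publish_roster).
The contrapositive of premise 4 (O(~waive_consent → ~publish_roster)) is O(publish_roster → waive_consent), and O(publish_roster) is already established, so O(waive_consent).
Premise 5 is O(waive_consent → ~tag_asset); since O(waive_consent), deontic closure gives O(~tag_asset).
Premise 9 is O(~tag_asset → ~reconcile_deed); since O(~tag_asset), deontic closure gives O(~reconcile_deed).
The contrapositive of premise 3 (O(timestamp_specimen → reconcile_deed)) is O(~reconcile_deed → ~timestamp_specimen), and O(~reconcile_deed) is already established, so O(~timestamp_specimen).
Premise 8 is O(serve_notice → timestamp_specimen); contrapositively O(~timestamp_specimen → ~serve_notice). Since O(~timestamp_specimen) holds, K gives O(~serve_notice).
So O(~serve_notice) holds, i.e. serve_notice is forbidden. None of the other listed options is forbidden under the premises.

serve_notice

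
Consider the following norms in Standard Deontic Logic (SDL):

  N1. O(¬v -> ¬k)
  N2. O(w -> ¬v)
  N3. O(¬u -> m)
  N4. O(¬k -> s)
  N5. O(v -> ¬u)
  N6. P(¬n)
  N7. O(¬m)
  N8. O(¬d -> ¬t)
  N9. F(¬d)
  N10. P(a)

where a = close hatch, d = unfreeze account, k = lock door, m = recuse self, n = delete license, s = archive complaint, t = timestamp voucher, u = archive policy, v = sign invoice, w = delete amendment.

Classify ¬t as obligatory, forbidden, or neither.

Premise 8 is O(¬d -> ¬t), but O(¬d) is not derivable from the premises, so it does not yield O(¬t).
No premise or chain of K-axiom applications forces O(¬t), and none forces O(t). So ¬t is neither obligatory nor forbidden under these norms.

Neither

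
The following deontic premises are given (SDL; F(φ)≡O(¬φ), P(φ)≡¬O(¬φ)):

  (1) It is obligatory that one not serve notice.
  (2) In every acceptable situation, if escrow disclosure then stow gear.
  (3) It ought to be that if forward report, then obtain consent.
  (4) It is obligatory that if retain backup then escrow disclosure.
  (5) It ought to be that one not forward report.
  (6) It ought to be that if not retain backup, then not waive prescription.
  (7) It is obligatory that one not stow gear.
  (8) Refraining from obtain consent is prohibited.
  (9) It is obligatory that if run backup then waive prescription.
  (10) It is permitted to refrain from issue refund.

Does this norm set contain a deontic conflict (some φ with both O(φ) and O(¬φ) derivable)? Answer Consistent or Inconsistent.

Consistent

Premise 3 is O(forward_report → obtain_consent); even if O(obtain_consent) held, inferring O(forward_report) would be affirming the consequent — invalid.
So O(forward_report) is not derivable, and the apparent clash with O(¬forward_report) does not arise.
A world satisfying every obligation exists (e.g. escrow_disclosure=false, forward_report=false, issue_refund=false, obtain_consent=true, retain_backup=false, run_backup=false, serve_notice=false, stow_gear=false, waive_prescription=false); no atom is both obligatory and forbidden, so the set is consistent.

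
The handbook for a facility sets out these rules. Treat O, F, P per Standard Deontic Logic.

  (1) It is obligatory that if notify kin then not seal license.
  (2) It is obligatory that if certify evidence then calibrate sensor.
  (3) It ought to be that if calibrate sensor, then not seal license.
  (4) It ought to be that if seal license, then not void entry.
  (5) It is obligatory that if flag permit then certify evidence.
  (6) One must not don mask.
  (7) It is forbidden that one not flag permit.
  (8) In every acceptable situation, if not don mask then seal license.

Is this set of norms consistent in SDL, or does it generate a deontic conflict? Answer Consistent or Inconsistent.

Premise 7 is F(¬flag_permit), i.e. O(flag_permit).
With premise 5, O(flag_permit → certify_evidence), the K-axiom yields O(certify_evidence).
Premise 2 is O(certify_evidence → calibrate_sensor); since O(certify_evidence), deontic closure gives O(calibrate_sensor).
Applying K to premise 3 (O(calibrate_sensor → ¬seal_license)) and O(calibrate_sensor) yields O(¬seal_license).
The contrapositive of premise 8 (O(¬don_mask → seal_license)) is O(¬seal_license → don_mask), and O(¬seal_license) is already established, so O(don_mask).
But premise 6, F(don_mask), means O(¬don_mask).
We now have both O(don_mask) and O(¬don_mask) — don_mask is simultaneously obligatory and forbidden, violating the D-axiom.

Inconsistent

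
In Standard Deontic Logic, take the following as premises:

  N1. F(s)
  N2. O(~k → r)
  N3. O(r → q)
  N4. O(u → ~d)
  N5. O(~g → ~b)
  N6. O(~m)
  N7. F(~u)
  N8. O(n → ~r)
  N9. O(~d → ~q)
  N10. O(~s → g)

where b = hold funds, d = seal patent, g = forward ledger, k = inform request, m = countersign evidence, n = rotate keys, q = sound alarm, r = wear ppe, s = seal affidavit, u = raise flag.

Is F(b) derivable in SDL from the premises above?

No

Premise 5 is O(~g → ~b), but O(~g) is not derivable from the premises, so it does not yield O(~b).
No other premise forces O(~b). An ideal world satisfying every premise can still have b true, so F(b) is not derivable.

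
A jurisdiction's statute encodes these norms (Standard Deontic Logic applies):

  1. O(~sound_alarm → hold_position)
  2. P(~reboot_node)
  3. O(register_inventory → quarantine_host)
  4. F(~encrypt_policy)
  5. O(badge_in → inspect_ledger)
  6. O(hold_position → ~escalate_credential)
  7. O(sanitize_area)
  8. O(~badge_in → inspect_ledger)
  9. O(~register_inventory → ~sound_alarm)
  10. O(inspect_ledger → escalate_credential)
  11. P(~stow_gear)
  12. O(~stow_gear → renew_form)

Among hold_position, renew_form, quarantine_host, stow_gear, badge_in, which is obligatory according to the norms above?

By case analysis on badge_in: premise 5 gives O(badge_in → inspect_ledger) and premise 8 gives O(~badge_in → inspect_ledger), so O(inspect_ledger) either way.
Applying K to premise 10 (O(inspect_ledger → escalate_credential)) and O(inspect_ledger) yields O(escalate_credential).
Premise 6, O(hold_position → ~escalate_credential), contraposes to O(escalate_credential → ~hold_position); with O(escalate_credential) we get O(~hold_position).
Premise 1 is O(~sound_alarm → hold_position); contrapositively O(~hold_position → sound_alarm). Since O(~hold_position) holds, K gives O(sound_alarm).
The contrapositive of premise 9 (O(~register_inventory → ~sound_alarm)) is O(sound_alarm → register_inventory), and O(sound_alarm) is already established, so O(register_inventory).
Premise 3 is O(register_inventory → quarantine_host); since O(register_inventory), deontic closure gives O(quarantine_host).
So O(quarantine_host) holds — quarantine_host is obligatory. None of the other listed options is made obligatory by any chain of premises.

quarantine_host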